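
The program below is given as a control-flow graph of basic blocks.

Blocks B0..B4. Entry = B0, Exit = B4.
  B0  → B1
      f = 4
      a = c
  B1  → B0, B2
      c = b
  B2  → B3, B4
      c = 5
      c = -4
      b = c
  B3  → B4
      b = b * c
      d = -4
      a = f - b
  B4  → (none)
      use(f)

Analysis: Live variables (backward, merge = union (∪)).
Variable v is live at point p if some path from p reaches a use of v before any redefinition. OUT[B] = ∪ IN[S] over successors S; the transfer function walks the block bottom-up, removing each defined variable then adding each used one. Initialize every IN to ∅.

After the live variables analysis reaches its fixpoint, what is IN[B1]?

Answer: {b, f}

Working:
Converged values:
  B0:  IN={b, c}  OUT={b, f}
  B1:  IN={b, f}  OUT={b, c, f}
  B2:  IN={f}  OUT={b, c, f}
  B3:  IN={b, c, f}  OUT={f}
  B4:  IN={f}  OUT={}

Merge at B1: OUT[B1] = IN[B0] ⊔ IN[B2] = {b, c, f}
Applying B1's transfer function to that OUT value gives IN[B1] (row B1 above).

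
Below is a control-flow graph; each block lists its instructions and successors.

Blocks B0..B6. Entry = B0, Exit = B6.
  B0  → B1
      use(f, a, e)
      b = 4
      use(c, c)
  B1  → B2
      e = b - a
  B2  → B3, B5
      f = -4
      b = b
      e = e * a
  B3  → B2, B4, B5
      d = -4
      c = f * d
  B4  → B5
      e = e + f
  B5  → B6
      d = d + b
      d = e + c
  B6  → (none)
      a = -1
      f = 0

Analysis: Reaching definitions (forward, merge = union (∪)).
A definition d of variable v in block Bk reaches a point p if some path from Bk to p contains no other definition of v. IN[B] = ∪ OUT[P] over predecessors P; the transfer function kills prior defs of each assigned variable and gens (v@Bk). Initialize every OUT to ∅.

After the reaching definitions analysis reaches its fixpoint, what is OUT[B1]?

Fixpoint table:
  B0:   IN={}   OUT={b@B0}
  B1:   IN={b@B0}   OUT={b@B0, e@B1}
  B2:   IN={b@B0, b@B2, c@B3, d@B3, e@B1, e@B2, f@B2}   OUT={b@B2, c@B3, d@B3, e@B2, f@B2}
  B3:   IN={b@B2, c@B3, d@B3, e@B2, f@B2}   OUT={b@B2, c@B3, d@B3, e@B2, f@B2}
  B4:   IN={b@B2, c@B3, d@B3, e@B2, f@B2}   OUT={b@B2, c@B3, d@B3, e@B4, f@B2}
  B5:   IN={b@B2, c@B3, d@B3, e@B2, e@B4, f@B2}   OUT={b@B2, c@B3, d@B5, e@B2, e@B4, f@B2}
  B6:   IN={b@B2, c@B3, d@B5, e@B2, e@B4, f@B2}   OUT={a@B6, b@B2, c@B3, d@B5, e@B2, e@B4, f@B6}

Merge at B1: IN[B1] = OUT[B0] = {b@B0}
Applying B1's transfer function to that IN value gives OUT[B1] (row B1 above).

Answer: {b@B0, e@B1}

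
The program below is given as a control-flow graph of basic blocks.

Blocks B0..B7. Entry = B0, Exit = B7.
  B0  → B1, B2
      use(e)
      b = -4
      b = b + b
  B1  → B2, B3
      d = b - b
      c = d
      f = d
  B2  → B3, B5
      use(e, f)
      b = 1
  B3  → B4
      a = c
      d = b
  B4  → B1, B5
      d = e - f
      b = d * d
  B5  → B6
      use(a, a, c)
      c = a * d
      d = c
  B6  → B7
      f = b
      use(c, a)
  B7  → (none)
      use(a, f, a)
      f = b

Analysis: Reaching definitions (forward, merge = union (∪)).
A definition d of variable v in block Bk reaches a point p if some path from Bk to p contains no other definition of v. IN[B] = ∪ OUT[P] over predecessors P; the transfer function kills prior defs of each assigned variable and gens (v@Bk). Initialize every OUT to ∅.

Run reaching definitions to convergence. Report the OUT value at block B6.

Answer: {a@B3, b@B2, b@B4, c@B5, d@B5, f@B6}

Derivation:
Fixpoint table:
  B0:  IN={}  OUT={b@B0}
  B1:  IN={a@B3, b@B0, b@B4, c@B1, d@B4, f@B1}  OUT={a@B3, b@B0, b@B4, c@B1, d@B1, f@B1}
  B2:  IN={a@B3, b@B0, b@B4, c@B1, d@B1, f@B1}  OUT={a@B3, b@B2, c@B1, d@B1, f@B1}
  B3:  IN={a@B3, b@B0, b@B2, b@B4, c@B1, d@B1, f@B1}  OUT={a@B3, b@B0, b@B2, b@B4, c@B1, d@B3, f@B1}
  B4:  IN={a@B3, b@B0, b@B2, b@B4, c@B1, d@B3, f@B1}  OUT={a@B3, b@B4, c@B1, d@B4, f@B1}
  B5:  IN={a@B3, b@B2, b@B4, c@B1, d@B1, d@B4, f@B1}  OUT={a@B3, b@B2, b@B4, c@B5, d@B5, f@B1}
  B6:  IN={a@B3, b@B2, b@B4, c@B5, d@B5, f@B1}  OUT={a@B3, b@B2, b@B4, c@B5, d@B5, f@B6}
  B7:  IN={a@B3, b@B2, b@B4, c@B5, d@B5, f@B6}  OUT={a@B3, b@B2, b@B4, c@B5, d@B5, f@B7}

Merge at B6: IN[B6] = OUT[B5] = {a@B3, b@B2, b@B4, c@B5, d@B5, f@B1}
Applying B6's transfer function to that IN value gives OUT[B6] (row B6 above).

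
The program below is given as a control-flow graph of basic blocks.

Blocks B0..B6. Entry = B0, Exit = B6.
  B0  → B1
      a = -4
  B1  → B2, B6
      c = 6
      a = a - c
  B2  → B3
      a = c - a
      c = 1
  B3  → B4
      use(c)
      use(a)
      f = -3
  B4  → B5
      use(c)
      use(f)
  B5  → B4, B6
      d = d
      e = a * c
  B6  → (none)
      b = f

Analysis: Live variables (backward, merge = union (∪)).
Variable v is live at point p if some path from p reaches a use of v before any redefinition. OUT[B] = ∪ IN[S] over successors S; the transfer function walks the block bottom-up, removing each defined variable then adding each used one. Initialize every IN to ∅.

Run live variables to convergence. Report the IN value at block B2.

Answer: {a, c, d}

Working:
Per-block solution:
  B0:  IN={d, f}  OUT={a, d, f}
  B1:  IN={a, d, f}  OUT={a, c, d, f}
  B2:  IN={a, c, d}  OUT={a, c, d}
  B3:  IN={a, c, d}  OUT={a, c, d, f}
  B4:  IN={a, c, d, f}  OUT={a, c, d, f}
  B5:  IN={a, c, d, f}  OUT={a, c, d, f}
  B6:  IN={f}  OUT={}

Merge at B2: OUT[B2] = IN[B3] = {a, c, d}
Applying B2's transfer function to that OUT value gives IN[B2] (row B2 above).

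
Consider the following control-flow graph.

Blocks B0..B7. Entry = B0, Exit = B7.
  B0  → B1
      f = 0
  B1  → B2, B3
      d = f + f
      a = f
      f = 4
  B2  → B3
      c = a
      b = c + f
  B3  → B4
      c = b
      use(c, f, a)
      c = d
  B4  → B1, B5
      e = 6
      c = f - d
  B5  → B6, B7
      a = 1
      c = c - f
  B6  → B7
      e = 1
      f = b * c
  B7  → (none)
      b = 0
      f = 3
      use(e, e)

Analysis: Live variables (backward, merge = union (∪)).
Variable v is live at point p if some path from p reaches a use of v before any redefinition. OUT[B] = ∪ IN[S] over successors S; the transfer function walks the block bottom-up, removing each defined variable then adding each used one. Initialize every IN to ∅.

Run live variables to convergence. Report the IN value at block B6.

Answer: {b, c}

Derivation:
Converged values:
  B0:  IN={b}  OUT={b, f}
  B1:  IN={b, f}  OUT={a, b, d, f}
  B2:  IN={a, d, f}  OUT={a, b, d, f}
  B3:  IN={a, b, d, f}  OUT={b, d, f}
  B4:  IN={b, d, f}  OUT={b, c, e, f}
  B5:  IN={b, c, e, f}  OUT={b, c, e}
  B6:  IN={b, c}  OUT={e}
  B7:  IN={e}  OUT={}

Merge at B6: OUT[B6] = IN[B7] = {e}
Applying B6's transfer function to that OUT value gives IN[B6] (row B6 above).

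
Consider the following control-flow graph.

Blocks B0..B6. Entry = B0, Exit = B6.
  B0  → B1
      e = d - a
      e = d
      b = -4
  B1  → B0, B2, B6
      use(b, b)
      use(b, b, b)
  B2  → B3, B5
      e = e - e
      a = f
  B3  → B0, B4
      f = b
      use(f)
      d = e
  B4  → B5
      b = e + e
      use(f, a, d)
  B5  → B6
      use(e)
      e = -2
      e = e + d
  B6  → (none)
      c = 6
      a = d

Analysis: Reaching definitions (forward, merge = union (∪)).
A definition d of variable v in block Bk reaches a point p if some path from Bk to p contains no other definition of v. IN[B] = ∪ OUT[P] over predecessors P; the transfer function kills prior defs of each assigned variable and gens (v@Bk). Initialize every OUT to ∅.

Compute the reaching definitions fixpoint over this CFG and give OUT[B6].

Answer: {a@B6, b@B0, b@B4, c@B6, d@B3, e@B0, e@B5, f@B3}

Trace:
Per-block solution:
  B0: | IN={a@B2, b@B0, d@B3, e@B0, e@B2, f@B3} | OUT={a@B2, b@B0, d@B3, e@B0, f@B3}
  B1: | IN={a@B2, b@B0, d@B3, e@B0, f@B3} | OUT={a@B2, b@B0, d@B3, e@B0, f@B3}
  B2: | IN={a@B2, b@B0, d@B3, e@B0, f@B3} | OUT={a@B2, b@B0, d@B3, e@B2, f@B3}
  B3: | IN={a@B2, b@B0, d@B3, e@B2, f@B3} | OUT={a@B2, b@B0, d@B3, e@B2, f@B3}
  B4: | IN={a@B2, b@B0, d@B3, e@B2, f@B3} | OUT={a@B2, b@B4, d@B3, e@B2, f@B3}
  B5: | IN={a@B2, b@B0, b@B4, d@B3, e@B2, f@B3} | OUT={a@B2, b@B0, b@B4, d@B3, e@B5, f@B3}
  B6: | IN={a@B2, b@B0, b@B4, d@B3, e@B0, e@B5, f@B3} | OUT={a@B6, b@B0, b@B4, c@B6, d@B3, e@B0, e@B5, f@B3}

Merge at B6: IN[B6] = OUT[B1] ⊔ OUT[B5] = {a@B2, b@B0, b@B4, d@B3, e@B0, e@B5, f@B3}
Applying B6's transfer function to that IN value gives OUT[B6] (row B6 above).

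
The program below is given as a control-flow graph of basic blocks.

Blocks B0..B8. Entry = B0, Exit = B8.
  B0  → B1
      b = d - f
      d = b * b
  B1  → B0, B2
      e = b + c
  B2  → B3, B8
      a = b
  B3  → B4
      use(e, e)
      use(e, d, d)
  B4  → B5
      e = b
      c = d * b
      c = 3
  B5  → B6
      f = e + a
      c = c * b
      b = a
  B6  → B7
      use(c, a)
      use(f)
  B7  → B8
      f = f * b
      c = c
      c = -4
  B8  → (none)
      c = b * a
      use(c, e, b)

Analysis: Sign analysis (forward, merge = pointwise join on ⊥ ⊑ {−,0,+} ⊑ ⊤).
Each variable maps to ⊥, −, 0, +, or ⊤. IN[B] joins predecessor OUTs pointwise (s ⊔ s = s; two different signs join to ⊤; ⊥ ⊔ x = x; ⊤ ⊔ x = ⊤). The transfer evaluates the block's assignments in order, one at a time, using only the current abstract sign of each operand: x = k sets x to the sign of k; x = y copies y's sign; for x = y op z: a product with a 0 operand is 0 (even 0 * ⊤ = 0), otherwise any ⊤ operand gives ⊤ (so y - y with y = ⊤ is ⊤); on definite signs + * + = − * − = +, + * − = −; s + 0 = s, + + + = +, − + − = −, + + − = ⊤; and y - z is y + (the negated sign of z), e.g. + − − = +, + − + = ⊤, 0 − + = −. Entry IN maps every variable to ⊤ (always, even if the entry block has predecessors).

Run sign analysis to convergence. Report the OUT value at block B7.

Per-block solution:
  B0: | IN=(all ⊤) | OUT=(all ⊤)
  B1: | IN=(all ⊤) | OUT=(all ⊤)
  B2: | IN=(all ⊤) | OUT=(all ⊤)
  B3: | IN=(all ⊤) | OUT=(all ⊤)
  B4: | IN=(all ⊤) | OUT={c:+; rest ⊤}
  B5: | IN={c:+; rest ⊤} | OUT=(all ⊤)
  B6: | IN=(all ⊤) | OUT=(all ⊤)
  B7: | IN=(all ⊤) | OUT={c:-; rest ⊤}
  B8: | IN=(all ⊤) | OUT=(all ⊤)

Merge at B7: IN[B7] = OUT[B6] = {a: ⊤, b: ⊤, c: ⊤, d: ⊤, e: ⊤, f: ⊤}
Applying B7's transfer function to that IN value gives OUT[B7] (row B7 above).

Answer: {a: ⊤, b: ⊤, c: -, d: ⊤, e: ⊤, f: ⊤}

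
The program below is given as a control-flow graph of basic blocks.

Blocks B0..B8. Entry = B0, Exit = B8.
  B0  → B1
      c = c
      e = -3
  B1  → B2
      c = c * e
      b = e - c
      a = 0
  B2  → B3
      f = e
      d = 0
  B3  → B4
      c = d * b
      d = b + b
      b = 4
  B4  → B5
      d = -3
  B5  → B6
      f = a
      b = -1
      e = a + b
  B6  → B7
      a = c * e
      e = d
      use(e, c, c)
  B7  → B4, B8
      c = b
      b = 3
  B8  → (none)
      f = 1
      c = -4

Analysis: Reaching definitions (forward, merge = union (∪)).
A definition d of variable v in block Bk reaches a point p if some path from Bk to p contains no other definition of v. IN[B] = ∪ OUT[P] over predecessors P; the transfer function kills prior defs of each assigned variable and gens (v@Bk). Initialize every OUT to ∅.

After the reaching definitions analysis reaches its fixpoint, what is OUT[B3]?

Answer: {a@B1, b@B3, c@B3, d@B3, e@B0, f@B2}

Trace:
Per-block solution:
  B0:   IN={}   OUT={c@B0, e@B0}
  B1:   IN={c@B0, e@B0}   OUT={a@B1, b@B1, c@B1, e@B0}
  B2:   IN={a@B1, b@B1, c@B1, e@B0}   OUT={a@B1, b@B1, c@B1, d@B2, e@B0, f@B2}
  B3:   IN={a@B1, b@B1, c@B1, d@B2, e@B0, f@B2}   OUT={a@B1, b@B3, c@B3, d@B3, e@B0, f@B2}
  B4:   IN={a@B1, a@B6, b@B3, b@B7, c@B3, c@B7, d@B3, d@B4, e@B0, e@B6, f@B2, f@B5}   OUT={a@B1, a@B6, b@B3, b@B7, c@B3, c@B7, d@B4, e@B0, e@B6, f@B2, f@B5}
  B5:   IN={a@B1, a@B6, b@B3, b@B7, c@B3, c@B7, d@B4, e@B0, e@B6, f@B2, f@B5}   OUT={a@B1, a@B6, b@B5, c@B3, c@B7, d@B4, e@B5, f@B5}
  B6:   IN={a@B1, a@B6, b@B5, c@B3, c@B7, d@B4, e@B5, f@B5}   OUT={a@B6, b@B5, c@B3, c@B7, d@B4, e@B6, f@B5}
  B7:   IN={a@B6, b@B5, c@B3, c@B7, d@B4, e@B6, f@B5}   OUT={a@B6, b@B7, c@B7, d@B4, e@B6, f@B5}
  B8:   IN={a@B6, b@B7, c@B7, d@B4, e@B6, f@B5}   OUT={a@B6, b@B7, c@B8, d@B4, e@B6, f@B8}

Merge at B3: IN[B3] = OUT[B2] = {a@B1, b@B1, c@B1, d@B2, e@B0, f@B2}
Applying B3's transfer function to that IN value gives OUT[B3] (row B3 above).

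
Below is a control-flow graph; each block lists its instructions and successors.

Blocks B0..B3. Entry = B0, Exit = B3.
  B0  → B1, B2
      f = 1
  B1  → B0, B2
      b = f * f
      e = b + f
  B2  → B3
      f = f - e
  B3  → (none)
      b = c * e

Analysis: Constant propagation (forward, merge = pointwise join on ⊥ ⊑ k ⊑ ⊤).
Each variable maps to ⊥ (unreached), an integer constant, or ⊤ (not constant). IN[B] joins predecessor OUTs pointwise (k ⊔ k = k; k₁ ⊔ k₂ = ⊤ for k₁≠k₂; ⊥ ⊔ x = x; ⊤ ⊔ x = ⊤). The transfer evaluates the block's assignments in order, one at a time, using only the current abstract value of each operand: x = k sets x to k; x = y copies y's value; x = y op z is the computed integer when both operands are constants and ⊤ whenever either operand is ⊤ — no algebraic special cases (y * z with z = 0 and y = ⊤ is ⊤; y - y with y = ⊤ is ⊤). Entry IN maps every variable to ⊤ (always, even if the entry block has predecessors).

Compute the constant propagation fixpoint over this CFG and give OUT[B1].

Fixpoint table:
  B0: | IN=(all ⊤) | OUT={f:1; rest ⊤}
  B1: | IN={f:1; rest ⊤} | OUT={b:1, e:2, f:1; rest ⊤}
  B2: | IN={f:1; rest ⊤} | OUT=(all ⊤)
  B3: | IN=(all ⊤) | OUT=(all ⊤)

Merge at B1: IN[B1] = OUT[B0] = {a: ⊤, b: ⊤, c: ⊤, d: ⊤, e: ⊤, f: 1}
Applying B1's transfer function to that IN value gives OUT[B1] (row B1 above).

Answer: {a: ⊤, b: 1, c: ⊤, d: ⊤, e: 2, f: 1}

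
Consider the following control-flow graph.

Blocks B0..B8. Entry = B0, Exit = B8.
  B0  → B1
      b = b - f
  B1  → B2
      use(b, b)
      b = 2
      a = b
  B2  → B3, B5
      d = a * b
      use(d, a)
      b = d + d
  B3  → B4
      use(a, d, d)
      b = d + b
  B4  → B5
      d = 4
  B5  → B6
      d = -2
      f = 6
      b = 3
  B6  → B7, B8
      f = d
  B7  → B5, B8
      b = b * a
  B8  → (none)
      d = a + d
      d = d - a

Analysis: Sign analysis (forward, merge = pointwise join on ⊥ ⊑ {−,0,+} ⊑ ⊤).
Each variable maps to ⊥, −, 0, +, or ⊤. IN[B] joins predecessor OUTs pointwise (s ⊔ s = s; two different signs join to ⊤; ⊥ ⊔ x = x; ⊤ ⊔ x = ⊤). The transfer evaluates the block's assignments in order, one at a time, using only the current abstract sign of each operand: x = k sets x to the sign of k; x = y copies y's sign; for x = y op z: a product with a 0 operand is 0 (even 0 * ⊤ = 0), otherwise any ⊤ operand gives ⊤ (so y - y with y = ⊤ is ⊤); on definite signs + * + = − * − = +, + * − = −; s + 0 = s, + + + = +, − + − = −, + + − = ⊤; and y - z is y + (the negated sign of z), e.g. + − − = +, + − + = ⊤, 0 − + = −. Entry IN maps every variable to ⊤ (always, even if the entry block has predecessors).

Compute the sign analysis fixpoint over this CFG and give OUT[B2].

Answer: {a: +, b: +, c: ⊤, d: +, e: ⊤, f: ⊤}

Trace:
Fixpoint table:
  B0: | IN=(all ⊤) | OUT=(all ⊤)
  B1: | IN=(all ⊤) | OUT={a:+, b:+; rest ⊤}
  B2: | IN={a:+, b:+; rest ⊤} | OUT={a:+, b:+, d:+; rest ⊤}
  B3: | IN={a:+, b:+, d:+; rest ⊤} | OUT={a:+, b:+, d:+; rest ⊤}
  B4: | IN={a:+, b:+, d:+; rest ⊤} | OUT={a:+, b:+, d:+; rest ⊤}
  B5: | IN={a:+, b:+; rest ⊤} | OUT={a:+, b:+, d:-, f:+; rest ⊤}
  B6: | IN={a:+, b:+, d:-, f:+; rest ⊤} | OUT={a:+, b:+, d:-, f:-; rest ⊤}
  B7: | IN={a:+, b:+, d:-, f:-; rest ⊤} | OUT={a:+, b:+, d:-, f:-; rest ⊤}
  B8: | IN={a:+, b:+, d:-, f:-; rest ⊤} | OUT={a:+, b:+, f:-; rest ⊤}

Merge at B2: IN[B2] = OUT[B1] = {a: +, b: +, c: ⊤, d: ⊤, e: ⊤, f: ⊤}
Applying B2's transfer function to that IN value gives OUT[B2] (row B2 above).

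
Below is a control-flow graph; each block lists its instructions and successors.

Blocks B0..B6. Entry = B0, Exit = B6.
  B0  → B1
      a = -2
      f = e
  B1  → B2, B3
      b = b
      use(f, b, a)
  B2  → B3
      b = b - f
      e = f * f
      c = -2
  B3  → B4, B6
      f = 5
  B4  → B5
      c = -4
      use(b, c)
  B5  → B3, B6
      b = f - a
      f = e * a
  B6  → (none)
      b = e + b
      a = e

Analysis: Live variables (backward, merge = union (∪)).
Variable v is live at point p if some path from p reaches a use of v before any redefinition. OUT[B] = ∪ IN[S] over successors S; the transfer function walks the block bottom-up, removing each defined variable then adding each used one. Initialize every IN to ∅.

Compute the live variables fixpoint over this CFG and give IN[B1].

Answer: {a, b, e, f}

Working:
Converged values:
  B0:  IN={b, e}  OUT={a, b, e, f}
  B1:  IN={a, b, e, f}  OUT={a, b, e, f}
  B2:  IN={a, b, f}  OUT={a, b, e}
  B3:  IN={a, b, e}  OUT={a, b, e, f}
  B4:  IN={a, b, e, f}  OUT={a, e, f}
  B5:  IN={a, e, f}  OUT={a, b, e}
  B6:  IN={b, e}  OUT={}

Merge at B1: OUT[B1] = IN[B2] ⊔ IN[B3] = {a, b, e, f}
Applying B1's transfer function to that OUT value gives IN[B1] (row B1 above).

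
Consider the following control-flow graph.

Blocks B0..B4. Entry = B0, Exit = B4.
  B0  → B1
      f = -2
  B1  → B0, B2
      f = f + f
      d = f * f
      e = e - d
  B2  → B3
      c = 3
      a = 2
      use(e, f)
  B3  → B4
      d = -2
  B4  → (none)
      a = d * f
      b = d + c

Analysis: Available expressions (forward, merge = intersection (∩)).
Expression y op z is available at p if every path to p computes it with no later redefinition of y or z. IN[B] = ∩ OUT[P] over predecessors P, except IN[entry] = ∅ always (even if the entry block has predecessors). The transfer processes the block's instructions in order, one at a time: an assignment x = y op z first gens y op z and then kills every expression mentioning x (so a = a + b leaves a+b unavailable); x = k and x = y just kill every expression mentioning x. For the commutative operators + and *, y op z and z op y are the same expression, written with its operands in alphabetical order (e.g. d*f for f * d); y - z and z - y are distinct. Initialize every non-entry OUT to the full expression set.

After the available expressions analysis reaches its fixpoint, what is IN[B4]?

Answer: {f*f}

Working:
Per-block solution:
  B0:   IN={}   OUT={}
  B1:   IN={}   OUT={f*f}
  B2:   IN={f*f}   OUT={f*f}
  B3:   IN={f*f}   OUT={f*f}
  B4:   IN={f*f}   OUT={c+d, d*f, f*f}

Merge at B4: IN[B4] = OUT[B3] = {f*f}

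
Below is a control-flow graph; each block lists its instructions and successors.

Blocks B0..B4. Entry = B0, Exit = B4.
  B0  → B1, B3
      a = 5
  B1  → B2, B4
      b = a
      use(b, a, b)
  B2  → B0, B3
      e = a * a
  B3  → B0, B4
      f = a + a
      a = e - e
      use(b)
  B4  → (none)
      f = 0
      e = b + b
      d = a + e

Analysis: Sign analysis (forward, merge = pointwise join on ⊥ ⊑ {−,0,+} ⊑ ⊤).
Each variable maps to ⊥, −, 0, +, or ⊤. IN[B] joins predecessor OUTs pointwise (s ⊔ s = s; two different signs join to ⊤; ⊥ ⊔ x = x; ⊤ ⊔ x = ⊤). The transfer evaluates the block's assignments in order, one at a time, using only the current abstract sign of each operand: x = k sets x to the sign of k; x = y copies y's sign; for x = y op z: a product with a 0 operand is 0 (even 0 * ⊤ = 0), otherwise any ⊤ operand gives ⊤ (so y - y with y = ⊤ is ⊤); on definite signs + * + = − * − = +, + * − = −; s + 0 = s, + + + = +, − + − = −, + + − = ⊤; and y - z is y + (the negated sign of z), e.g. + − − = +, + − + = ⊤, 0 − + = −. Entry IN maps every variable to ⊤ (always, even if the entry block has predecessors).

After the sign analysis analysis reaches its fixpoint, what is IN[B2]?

Converged values:
  B0:  IN=(all ⊤)  OUT={a:+; rest ⊤}
  B1:  IN={a:+; rest ⊤}  OUT={a:+, b:+; rest ⊤}
  B2:  IN={a:+, b:+; rest ⊤}  OUT={a:+, b:+, e:+; rest ⊤}
  B3:  IN={a:+; rest ⊤}  OUT={f:+; rest ⊤}
  B4:  IN=(all ⊤)  OUT={f:0; rest ⊤}

Merge at B2: IN[B2] = OUT[B1] = {a: +, b: +, c: ⊤, d: ⊤, e: ⊤, f: ⊤}

Answer: {a: +, b: +, c: ⊤, d: ⊤, e: ⊤, f: ⊤}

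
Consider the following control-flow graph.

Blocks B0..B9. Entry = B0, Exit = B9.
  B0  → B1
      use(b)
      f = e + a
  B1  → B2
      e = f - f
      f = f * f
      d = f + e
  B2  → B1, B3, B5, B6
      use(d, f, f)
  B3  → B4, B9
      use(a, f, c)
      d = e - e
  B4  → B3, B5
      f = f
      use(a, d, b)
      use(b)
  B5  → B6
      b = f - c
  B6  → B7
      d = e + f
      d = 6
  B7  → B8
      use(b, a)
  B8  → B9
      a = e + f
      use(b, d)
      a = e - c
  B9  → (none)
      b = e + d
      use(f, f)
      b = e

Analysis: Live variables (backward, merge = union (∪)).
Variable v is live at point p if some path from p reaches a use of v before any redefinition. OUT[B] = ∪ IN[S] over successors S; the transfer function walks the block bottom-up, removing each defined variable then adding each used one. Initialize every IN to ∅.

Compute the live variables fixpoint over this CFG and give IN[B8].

Answer: {b, c, d, e, f}

Derivation:
Per-block solution:
  B0:   IN={a, b, c, e}   OUT={a, b, c, f}
  B1:   IN={a, b, c, f}   OUT={a, b, c, d, e, f}
  B2:   IN={a, b, c, d, e, f}   OUT={a, b, c, e, f}
  B3:   IN={a, b, c, e, f}   OUT={a, b, c, d, e, f}
  B4:   IN={a, b, c, d, e, f}   OUT={a, b, c, e, f}
  B5:   IN={a, c, e, f}   OUT={a, b, c, e, f}
  B6:   IN={a, b, c, e, f}   OUT={a, b, c, d, e, f}
  B7:   IN={a, b, c, d, e, f}   OUT={b, c, d, e, f}
  B8:   IN={b, c, d, e, f}   OUT={d, e, f}
  B9:   IN={d, e, f}   OUT={}

Merge at B8: OUT[B8] = IN[B9] = {d, e, f}
Applying B8's transfer function to that OUT value gives IN[B8] (row B8 above).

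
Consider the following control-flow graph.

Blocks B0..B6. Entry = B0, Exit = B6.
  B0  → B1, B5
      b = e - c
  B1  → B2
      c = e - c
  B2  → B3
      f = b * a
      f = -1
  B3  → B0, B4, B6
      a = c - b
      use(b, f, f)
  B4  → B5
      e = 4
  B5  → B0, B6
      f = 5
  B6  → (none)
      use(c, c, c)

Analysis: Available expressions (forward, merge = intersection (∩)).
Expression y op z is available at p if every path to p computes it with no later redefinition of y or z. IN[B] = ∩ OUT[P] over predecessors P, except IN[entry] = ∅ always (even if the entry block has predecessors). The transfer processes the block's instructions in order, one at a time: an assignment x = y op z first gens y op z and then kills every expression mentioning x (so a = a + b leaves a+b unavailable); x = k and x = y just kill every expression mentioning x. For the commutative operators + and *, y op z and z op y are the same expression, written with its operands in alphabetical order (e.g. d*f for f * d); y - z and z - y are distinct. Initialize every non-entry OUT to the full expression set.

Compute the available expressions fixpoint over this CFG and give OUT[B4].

Answer: {c-b}

Trace:
Fixpoint table:
  B0: | IN={} | OUT={e-c}
  B1: | IN={e-c} | OUT={}
  B2: | IN={} | OUT={a*b}
  B3: | IN={a*b} | OUT={c-b}
  B4: | IN={c-b} | OUT={c-b}
  B5: | IN={} | OUT={}
  B6: | IN={} | OUT={}

Merge at B4: IN[B4] = OUT[B3] = {c-b}
Applying B4's transfer function to that IN value gives OUT[B4] (row B4 above).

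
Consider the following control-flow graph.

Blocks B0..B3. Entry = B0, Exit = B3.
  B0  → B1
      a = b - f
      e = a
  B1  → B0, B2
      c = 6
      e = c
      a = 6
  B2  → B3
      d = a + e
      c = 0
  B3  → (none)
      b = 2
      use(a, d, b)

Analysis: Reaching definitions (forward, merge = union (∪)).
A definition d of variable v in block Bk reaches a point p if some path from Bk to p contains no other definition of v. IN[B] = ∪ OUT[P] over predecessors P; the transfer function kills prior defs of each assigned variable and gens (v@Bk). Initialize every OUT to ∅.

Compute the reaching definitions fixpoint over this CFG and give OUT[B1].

Per-block solution:
  B0:  IN={a@B1, c@B1, e@B1}  OUT={a@B0, c@B1, e@B0}
  B1:  IN={a@B0, c@B1, e@B0}  OUT={a@B1, c@B1, e@B1}
  B2:  IN={a@B1, c@B1, e@B1}  OUT={a@B1, c@B2, d@B2, e@B1}
  B3:  IN={a@B1, c@B2, d@B2, e@B1}  OUT={a@B1, b@B3, c@B2, d@B2, e@B1}

Merge at B1: IN[B1] = OUT[B0] = {a@B0, c@B1, e@B0}
Applying B1's transfer function to that IN value gives OUT[B1] (row B1 above).

Answer: {a@B1, c@B1, e@B1}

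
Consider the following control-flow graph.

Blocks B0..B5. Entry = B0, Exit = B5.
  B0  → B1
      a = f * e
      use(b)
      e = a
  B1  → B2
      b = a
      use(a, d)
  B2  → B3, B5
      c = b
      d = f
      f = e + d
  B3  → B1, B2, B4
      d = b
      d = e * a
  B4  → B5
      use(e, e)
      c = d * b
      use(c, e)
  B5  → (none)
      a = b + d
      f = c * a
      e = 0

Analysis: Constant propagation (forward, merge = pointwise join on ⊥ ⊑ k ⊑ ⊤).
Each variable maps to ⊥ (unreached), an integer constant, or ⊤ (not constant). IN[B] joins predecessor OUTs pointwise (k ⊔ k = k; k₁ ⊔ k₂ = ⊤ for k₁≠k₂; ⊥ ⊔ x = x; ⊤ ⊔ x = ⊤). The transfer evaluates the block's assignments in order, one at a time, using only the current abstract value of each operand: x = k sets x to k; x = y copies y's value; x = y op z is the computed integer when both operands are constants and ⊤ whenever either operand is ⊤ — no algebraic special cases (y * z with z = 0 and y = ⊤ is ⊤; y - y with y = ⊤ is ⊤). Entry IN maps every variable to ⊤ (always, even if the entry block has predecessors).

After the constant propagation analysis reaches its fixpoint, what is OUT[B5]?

Answer: {a: ⊤, b: ⊤, c: ⊤, d: ⊤, e: 0, f: ⊤}

Derivation:
Fixpoint table:
  B0: | IN=(all ⊤) | OUT=(all ⊤)
  B1: | IN=(all ⊤) | OUT=(all ⊤)
  B2: | IN=(all ⊤) | OUT=(all ⊤)
  B3: | IN=(all ⊤) | OUT=(all ⊤)
  B4: | IN=(all ⊤) | OUT=(all ⊤)
  B5: | IN=(all ⊤) | OUT={e:0; rest ⊤}

Merge at B5: IN[B5] = OUT[B2] ⊔ OUT[B4] = {a: ⊤, b: ⊤, c: ⊤, d: ⊤, e: ⊤, f: ⊤}
Applying B5's transfer function to that IN value gives OUT[B5] (row B5 above).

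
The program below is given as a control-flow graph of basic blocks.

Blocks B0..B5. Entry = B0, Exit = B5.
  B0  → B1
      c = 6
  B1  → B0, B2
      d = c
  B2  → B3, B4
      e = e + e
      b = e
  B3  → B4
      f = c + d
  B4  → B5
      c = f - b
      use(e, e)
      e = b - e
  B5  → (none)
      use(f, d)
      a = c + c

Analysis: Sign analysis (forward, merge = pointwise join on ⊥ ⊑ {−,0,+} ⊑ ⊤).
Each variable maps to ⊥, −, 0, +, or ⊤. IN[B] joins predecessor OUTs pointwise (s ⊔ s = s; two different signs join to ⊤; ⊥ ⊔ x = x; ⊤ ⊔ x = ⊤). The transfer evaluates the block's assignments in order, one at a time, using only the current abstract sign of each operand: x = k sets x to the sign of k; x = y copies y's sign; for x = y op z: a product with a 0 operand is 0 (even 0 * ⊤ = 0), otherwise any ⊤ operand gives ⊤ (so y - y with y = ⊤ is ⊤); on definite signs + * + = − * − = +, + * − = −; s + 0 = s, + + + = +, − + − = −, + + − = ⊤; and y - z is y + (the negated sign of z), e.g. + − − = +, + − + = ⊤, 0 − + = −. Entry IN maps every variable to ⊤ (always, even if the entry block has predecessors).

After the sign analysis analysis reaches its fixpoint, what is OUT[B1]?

Fixpoint table:
  B0:   IN=(all ⊤)   OUT={c:+; rest ⊤}
  B1:   IN={c:+; rest ⊤}   OUT={c:+, d:+; rest ⊤}
  B2:   IN={c:+, d:+; rest ⊤}   OUT={c:+, d:+; rest ⊤}
  B3:   IN={c:+, d:+; rest ⊤}   OUT={c:+, d:+, f:+; rest ⊤}
  B4:   IN={c:+, d:+; rest ⊤}   OUT={d:+; rest ⊤}
  B5:   IN={d:+; rest ⊤}   OUT={d:+; rest ⊤}

Merge at B1: IN[B1] = OUT[B0] = {a: ⊤, b: ⊤, c: +, d: ⊤, e: ⊤, f: ⊤}
Applying B1's transfer function to that IN value gives OUT[B1] (row B1 above).

Answer: {a: ⊤, b: ⊤, c: +, d: +, e: ⊤, f: ⊤}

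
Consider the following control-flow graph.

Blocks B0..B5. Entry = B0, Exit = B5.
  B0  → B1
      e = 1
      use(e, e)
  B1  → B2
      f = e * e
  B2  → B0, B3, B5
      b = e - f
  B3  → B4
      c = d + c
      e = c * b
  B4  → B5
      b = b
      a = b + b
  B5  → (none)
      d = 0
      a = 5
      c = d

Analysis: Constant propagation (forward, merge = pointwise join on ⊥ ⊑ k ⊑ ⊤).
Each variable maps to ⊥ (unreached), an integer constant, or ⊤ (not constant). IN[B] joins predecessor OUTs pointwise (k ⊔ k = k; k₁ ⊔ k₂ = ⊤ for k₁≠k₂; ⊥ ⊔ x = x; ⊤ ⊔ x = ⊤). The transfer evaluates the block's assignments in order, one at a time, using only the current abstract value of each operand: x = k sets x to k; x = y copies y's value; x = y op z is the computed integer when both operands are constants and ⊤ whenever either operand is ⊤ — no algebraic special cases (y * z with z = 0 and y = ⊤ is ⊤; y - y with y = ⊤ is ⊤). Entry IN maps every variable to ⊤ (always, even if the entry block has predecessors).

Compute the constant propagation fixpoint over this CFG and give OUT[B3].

Answer: {a: ⊤, b: 0, c: ⊤, d: ⊤, e: ⊤, f: 1}

Derivation:
Fixpoint table:
  B0: | IN=(all ⊤) | OUT={e:1; rest ⊤}
  B1: | IN={e:1; rest ⊤} | OUT={e:1, f:1; rest ⊤}
  B2: | IN={e:1, f:1; rest ⊤} | OUT={b:0, e:1, f:1; rest ⊤}
  B3: | IN={b:0, e:1, f:1; rest ⊤} | OUT={b:0, f:1; rest ⊤}
  B4: | IN={b:0, f:1; rest ⊤} | OUT={a:0, b:0, f:1; rest ⊤}
  B5: | IN={b:0, f:1; rest ⊤} | OUT={a:5, b:0, c:0, d:0, f:1; rest ⊤}

Merge at B3: IN[B3] = OUT[B2] = {a: ⊤, b: 0, c: ⊤, d: ⊤, e: 1, f: 1}
Applying B3's transfer function to that IN value gives OUT[B3] (row B3 above).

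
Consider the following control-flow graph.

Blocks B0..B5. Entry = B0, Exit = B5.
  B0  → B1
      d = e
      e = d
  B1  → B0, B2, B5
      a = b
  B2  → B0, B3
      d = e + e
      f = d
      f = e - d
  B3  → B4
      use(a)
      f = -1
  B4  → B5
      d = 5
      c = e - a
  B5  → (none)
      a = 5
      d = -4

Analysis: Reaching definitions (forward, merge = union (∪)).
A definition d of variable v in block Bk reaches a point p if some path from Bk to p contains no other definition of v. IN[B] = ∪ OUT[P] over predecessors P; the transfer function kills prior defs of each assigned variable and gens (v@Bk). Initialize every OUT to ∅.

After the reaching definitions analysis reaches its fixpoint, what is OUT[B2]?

Answer: {a@B1, d@B2, e@B0, f@B2}

Trace:
Fixpoint table:
  B0: | IN={a@B1, d@B0, d@B2, e@B0, f@B2} | OUT={a@B1, d@B0, e@B0, f@B2}
  B1: | IN={a@B1, d@B0, e@B0, f@B2} | OUT={a@B1, d@B0, e@B0, f@B2}
  B2: | IN={a@B1, d@B0, e@B0, f@B2} | OUT={a@B1, d@B2, e@B0, f@B2}
  B3: | IN={a@B1, d@B2, e@B0, f@B2} | OUT={a@B1, d@B2, e@B0, f@B3}
  B4: | IN={a@B1, d@B2, e@B0, f@B3} | OUT={a@B1, c@B4, d@B4, e@B0, f@B3}
  B5: | IN={a@B1, c@B4, d@B0, d@B4, e@B0, f@B2, f@B3} | OUT={a@B5, c@B4, d@B5, e@B0, f@B2, f@B3}

Merge at B2: IN[B2] = OUT[B1] = {a@B1, d@B0, e@B0, f@B2}
Applying B2's transfer function to that IN value gives OUT[B2] (row B2 above).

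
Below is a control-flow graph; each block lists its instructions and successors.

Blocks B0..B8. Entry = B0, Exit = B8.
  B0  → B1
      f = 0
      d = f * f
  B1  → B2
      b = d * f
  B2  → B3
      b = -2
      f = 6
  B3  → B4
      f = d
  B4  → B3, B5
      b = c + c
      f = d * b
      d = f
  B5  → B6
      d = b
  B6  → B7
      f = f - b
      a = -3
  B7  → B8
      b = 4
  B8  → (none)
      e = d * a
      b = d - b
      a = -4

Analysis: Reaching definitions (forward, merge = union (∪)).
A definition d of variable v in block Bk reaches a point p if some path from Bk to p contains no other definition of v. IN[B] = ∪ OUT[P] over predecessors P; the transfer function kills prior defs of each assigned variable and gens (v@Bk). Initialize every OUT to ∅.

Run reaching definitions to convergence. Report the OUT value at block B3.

Answer: {b@B2, b@B4, d@B0, d@B4, f@B3}

Derivation:
Converged values:
  B0:  IN={}  OUT={d@B0, f@B0}
  B1:  IN={d@B0, f@B0}  OUT={b@B1, d@B0, f@B0}
  B2:  IN={b@B1, d@B0, f@B0}  OUT={b@B2, d@B0, f@B2}
  B3:  IN={b@B2, b@B4, d@B0, d@B4, f@B2, f@B4}  OUT={b@B2, b@B4, d@B0, d@B4, f@B3}
  B4:  IN={b@B2, b@B4, d@B0, d@B4, f@B3}  OUT={b@B4, d@B4, f@B4}
  B5:  IN={b@B4, d@B4, f@B4}  OUT={b@B4, d@B5, f@B4}
  B6:  IN={b@B4, d@B5, f@B4}  OUT={a@B6, b@B4, d@B5, f@B6}
  B7:  IN={a@B6, b@B4, d@B5, f@B6}  OUT={a@B6, b@B7, d@B5, f@B6}
  B8:  IN={a@B6, b@B7, d@B5, f@B6}  OUT={a@B8, b@B8, d@B5, e@B8, f@B6}

Merge at B3: IN[B3] = OUT[B2] ⊔ OUT[B4] = {b@B2, b@B4, d@B0, d@B4, f@B2, f@B4}
Applying B3's transfer function to that IN value gives OUT[B3] (row B3 above).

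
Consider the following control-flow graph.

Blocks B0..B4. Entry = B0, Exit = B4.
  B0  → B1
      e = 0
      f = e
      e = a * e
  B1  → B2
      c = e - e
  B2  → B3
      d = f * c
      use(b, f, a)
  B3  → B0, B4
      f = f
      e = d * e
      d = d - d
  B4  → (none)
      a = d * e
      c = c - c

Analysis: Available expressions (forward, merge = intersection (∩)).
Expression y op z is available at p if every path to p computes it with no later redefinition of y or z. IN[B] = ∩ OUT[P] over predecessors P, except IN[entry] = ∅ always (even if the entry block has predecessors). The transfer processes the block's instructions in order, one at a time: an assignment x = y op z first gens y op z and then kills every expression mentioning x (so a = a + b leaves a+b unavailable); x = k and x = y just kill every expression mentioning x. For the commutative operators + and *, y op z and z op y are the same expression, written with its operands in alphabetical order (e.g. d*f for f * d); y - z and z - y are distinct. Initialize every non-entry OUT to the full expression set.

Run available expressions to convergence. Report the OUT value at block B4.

Answer: {d*e}

Derivation:
Converged values:
  B0:  IN={}  OUT={}
  B1:  IN={}  OUT={e-e}
  B2:  IN={e-e}  OUT={c*f, e-e}
  B3:  IN={c*f, e-e}  OUT={}
  B4:  IN={}  OUT={d*e}

Merge at B4: IN[B4] = OUT[B3] = {}
Applying B4's transfer function to that IN value gives OUT[B4] (row B4 above).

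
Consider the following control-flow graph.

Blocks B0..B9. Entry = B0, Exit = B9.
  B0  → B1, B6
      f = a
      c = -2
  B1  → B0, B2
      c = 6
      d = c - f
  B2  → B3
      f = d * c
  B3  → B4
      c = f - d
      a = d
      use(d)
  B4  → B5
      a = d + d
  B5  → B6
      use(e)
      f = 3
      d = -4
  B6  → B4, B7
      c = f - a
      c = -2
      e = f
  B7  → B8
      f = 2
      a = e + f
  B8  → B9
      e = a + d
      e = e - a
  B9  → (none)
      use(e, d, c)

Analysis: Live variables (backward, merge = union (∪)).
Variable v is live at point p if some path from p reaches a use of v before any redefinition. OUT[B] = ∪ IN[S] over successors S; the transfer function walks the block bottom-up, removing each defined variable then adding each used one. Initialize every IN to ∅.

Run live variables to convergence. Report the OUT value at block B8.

Converged values:
  B0: | IN={a, d, e} | OUT={a, d, e, f}
  B1: | IN={a, e, f} | OUT={a, c, d, e}
  B2: | IN={c, d, e} | OUT={d, e, f}
  B3: | IN={d, e, f} | OUT={d, e}
  B4: | IN={d, e} | OUT={a, e}
  B5: | IN={a, e} | OUT={a, d, f}
  B6: | IN={a, d, f} | OUT={c, d, e}
  B7: | IN={c, d, e} | OUT={a, c, d}
  B8: | IN={a, c, d} | OUT={c, d, e}
  B9: | IN={c, d, e} | OUT={}

Merge at B8: OUT[B8] = IN[B9] = {c, d, e}

Answer: {c, d, e}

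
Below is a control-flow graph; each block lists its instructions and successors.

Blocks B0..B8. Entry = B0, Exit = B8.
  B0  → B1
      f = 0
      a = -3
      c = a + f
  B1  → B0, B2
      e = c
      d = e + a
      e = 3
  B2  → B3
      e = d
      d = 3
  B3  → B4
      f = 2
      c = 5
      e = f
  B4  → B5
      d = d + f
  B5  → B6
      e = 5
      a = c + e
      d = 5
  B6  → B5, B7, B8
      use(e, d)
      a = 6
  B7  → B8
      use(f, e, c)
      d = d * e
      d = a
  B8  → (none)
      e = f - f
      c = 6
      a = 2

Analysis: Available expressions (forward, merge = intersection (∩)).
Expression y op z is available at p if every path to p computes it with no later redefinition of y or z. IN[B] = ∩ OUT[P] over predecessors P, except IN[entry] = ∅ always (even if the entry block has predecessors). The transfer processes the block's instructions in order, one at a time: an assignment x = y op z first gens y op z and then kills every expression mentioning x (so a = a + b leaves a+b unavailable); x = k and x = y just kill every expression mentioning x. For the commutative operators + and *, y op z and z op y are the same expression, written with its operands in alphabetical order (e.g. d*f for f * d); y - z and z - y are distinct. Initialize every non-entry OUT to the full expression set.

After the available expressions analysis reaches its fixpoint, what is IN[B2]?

Answer: {a+f}

Derivation:
Fixpoint table:
  B0: | IN={} | OUT={a+f}
  B1: | IN={a+f} | OUT={a+f}
  B2: | IN={a+f} | OUT={a+f}
  B3: | IN={a+f} | OUT={}
  B4: | IN={} | OUT={}
  B5: | IN={} | OUT={c+e}
  B6: | IN={c+e} | OUT={c+e}
  B7: | IN={c+e} | OUT={c+e}
  B8: | IN={c+e} | OUT={f-f}

Merge at B2: IN[B2] = OUT[B1] = {a+f}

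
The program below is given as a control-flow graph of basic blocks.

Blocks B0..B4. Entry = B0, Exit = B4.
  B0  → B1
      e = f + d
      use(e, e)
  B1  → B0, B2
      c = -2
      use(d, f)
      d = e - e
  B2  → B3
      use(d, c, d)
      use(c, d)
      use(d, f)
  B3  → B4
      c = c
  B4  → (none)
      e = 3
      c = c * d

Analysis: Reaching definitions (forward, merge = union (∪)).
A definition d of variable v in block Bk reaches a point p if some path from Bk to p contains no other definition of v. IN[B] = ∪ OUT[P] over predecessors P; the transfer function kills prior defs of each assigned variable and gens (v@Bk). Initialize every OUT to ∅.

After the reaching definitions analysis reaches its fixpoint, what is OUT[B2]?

Fixpoint table:
  B0:   IN={c@B1, d@B1, e@B0}   OUT={c@B1, d@B1, e@B0}
  B1:   IN={c@B1, d@B1, e@B0}   OUT={c@B1, d@B1, e@B0}
  B2:   IN={c@B1, d@B1, e@B0}   OUT={c@B1, d@B1, e@B0}
  B3:   IN={c@B1, d@B1, e@B0}   OUT={c@B3, d@B1, e@B0}
  B4:   IN={c@B3, d@B1, e@B0}   OUT={c@B4, d@B1, e@B4}

Merge at B2: IN[B2] = OUT[B1] = {c@B1, d@B1, e@B0}
Applying B2's transfer function to that IN value gives OUT[B2] (row B2 above).

Answer: {c@B1, d@B1, e@B0}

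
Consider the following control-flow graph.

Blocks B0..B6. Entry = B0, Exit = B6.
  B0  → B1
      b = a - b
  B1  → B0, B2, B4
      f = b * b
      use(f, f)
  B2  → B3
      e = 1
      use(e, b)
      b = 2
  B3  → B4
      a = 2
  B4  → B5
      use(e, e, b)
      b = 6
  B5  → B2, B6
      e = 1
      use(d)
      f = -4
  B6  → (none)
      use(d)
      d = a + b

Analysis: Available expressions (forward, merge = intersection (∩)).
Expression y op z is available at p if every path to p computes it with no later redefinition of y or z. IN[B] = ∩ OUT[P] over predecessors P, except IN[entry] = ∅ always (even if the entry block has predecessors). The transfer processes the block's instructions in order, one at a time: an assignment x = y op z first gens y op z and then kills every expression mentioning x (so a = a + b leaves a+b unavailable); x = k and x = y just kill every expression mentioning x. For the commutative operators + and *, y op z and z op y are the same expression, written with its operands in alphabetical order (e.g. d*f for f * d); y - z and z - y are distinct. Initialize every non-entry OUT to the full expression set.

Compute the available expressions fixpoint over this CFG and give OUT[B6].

Answer: {a+b}

Working:
Fixpoint table:
  B0:   IN={}   OUT={}
  B1:   IN={}   OUT={b*b}
  B2:   IN={}   OUT={}
  B3:   IN={}   OUT={}
  B4:   IN={}   OUT={}
  B5:   IN={}   OUT={}
  B6:   IN={}   OUT={a+b}

Merge at B6: IN[B6] = OUT[B5] = {}
Applying B6's transfer function to that IN value gives OUT[B6] (row B6 above).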